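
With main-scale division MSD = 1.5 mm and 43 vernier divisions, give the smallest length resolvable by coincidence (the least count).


LC = MSD / n_div
= 1.5 / 43
= 0.0349

0.0349


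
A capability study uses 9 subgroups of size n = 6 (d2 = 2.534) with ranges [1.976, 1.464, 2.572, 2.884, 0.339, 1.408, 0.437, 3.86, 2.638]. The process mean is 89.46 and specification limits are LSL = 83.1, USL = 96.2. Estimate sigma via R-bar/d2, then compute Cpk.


R_bar = (1.976 + 1.464 + 2.572 + 2.884 + 0.339 + 1.408 + 0.437 + 3.86 + 2.638) / 9 = 1.9531111
sigma = R_bar / d2 = 1.9531111 / 2.534 = 0.77076208
Cp = (USL - LSL)/(6*sigma) = (96.2 - 83.1)/(6*0.77076208) = 2.8327
Cpu = (96.2 - 89.46)/(3*0.77076208) = 2.9149
Cpl = (89.46 - 83.1)/(3*0.77076208) = 2.7505
Cpk = min(Cpu, Cpl) = 2.7505

2.7505


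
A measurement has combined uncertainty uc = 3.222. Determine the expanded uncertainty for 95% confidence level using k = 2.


U = k * uc
U = 2 * 3.222
U = 6.4440

6.4440


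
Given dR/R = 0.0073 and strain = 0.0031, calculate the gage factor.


GF = (dR/R) / epsilon
= 0.0073 / 0.0031
= 2.3548

2.3548


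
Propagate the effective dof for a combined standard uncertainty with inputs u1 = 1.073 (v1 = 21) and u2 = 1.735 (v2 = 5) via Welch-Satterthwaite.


uc = sqrt(u1^2 + u2^2) = sqrt(1.073^2 + 1.735^2) = 2.0399887
v_eff = uc^4 / (u1^4/v1 + u2^4/v2)
= 2.0399887^4 / (1.073^4/21 + 1.735^4/5)
= 17.318531 / 1.8754127
v_eff = 9.2345

9.2345


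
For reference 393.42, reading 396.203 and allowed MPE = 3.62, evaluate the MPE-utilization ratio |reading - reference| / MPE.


e = indication - reference = 396.203 - 393.42 = 2.7830
|e| = 2.7830
ratio = |e| / MPE = 2.7830 / 3.62
ratio = 0.7688

0.7688


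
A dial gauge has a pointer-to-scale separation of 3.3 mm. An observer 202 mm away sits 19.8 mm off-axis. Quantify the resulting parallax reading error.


error = h * offset / d
= 3.3 * 19.8 / 202
= 0.3235

0.3235


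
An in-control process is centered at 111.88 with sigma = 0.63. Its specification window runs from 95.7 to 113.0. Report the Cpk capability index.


Cpu = (USL - mean) / (3*sigma) = (113.0 - 111.88) / (3*0.63) = 0.5926
Cpl = (mean - LSL) / (3*sigma) = (111.88 - 95.7) / (3*0.63) = 8.5608
Cpk = min(Cpu, Cpl) = 0.5926

0.5926


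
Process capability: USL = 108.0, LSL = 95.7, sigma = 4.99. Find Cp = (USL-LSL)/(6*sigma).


Cp = (USL - LSL) / (6 * sigma)
= (108.0 - 95.7) / (6 * 4.99)
= 12.3000 / 29.9400
= 0.4108

0.4108


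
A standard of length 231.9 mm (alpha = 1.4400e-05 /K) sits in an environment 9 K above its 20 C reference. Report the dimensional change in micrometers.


dL = L * alpha * dT
= 231.9 * 1.4400e-05 * 9
= 0.0300542 mm
dL_um = 0.0300542 * 1000 = 30.0542 um

30.0542


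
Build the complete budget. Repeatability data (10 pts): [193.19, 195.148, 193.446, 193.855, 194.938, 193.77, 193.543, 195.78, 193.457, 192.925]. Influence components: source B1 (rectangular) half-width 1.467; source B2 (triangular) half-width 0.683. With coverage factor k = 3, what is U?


mean = (193.19 + 195.148 + 193.446 + 193.855 + 194.938 + 193.77 + 193.543 + 195.78 + 193.457 + 192.925) / 10 = 194.0052
s = sqrt(sum((x - mean)^2)/(n-1)) = 0.94646369
u_A = s / sqrt(n) = 0.94646369 / sqrt(10) = 0.2992981
u_B1 = 1.467 / sqrt(3) = 0.84697284
u_B2 = 0.683 / sqrt(6) = 0.27883358
uc = sqrt(0.2992981^2 + 0.84697284^2 + 0.27883358^2) = 0.94057988
U = k * uc = 3 * 0.94057988
U = 2.8217

2.8217


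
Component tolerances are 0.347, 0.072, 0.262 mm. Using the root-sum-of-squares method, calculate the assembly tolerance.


RSS = sqrt(0.347^2 + 0.072^2 + 0.262^2)
= sqrt(0.194237)
= 0.4407

0.4407


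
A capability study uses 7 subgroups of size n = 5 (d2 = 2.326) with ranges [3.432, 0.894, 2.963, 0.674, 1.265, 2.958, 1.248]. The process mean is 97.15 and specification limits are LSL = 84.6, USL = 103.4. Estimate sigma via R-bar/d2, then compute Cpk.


R_bar = (3.432 + 0.894 + 2.963 + 0.674 + 1.265 + 2.958 + 1.248) / 7 = 1.9191429
sigma = R_bar / d2 = 1.9191429 / 2.326 = 0.82508293
Cp = (USL - LSL)/(6*sigma) = (103.4 - 84.6)/(6*0.82508293) = 3.7976
Cpu = (103.4 - 97.15)/(3*0.82508293) = 2.5250
Cpl = (97.15 - 84.6)/(3*0.82508293) = 5.0702
Cpk = min(Cpu, Cpl) = 2.5250

2.5250


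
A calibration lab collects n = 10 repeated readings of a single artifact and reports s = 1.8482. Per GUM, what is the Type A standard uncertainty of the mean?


u_A = s / sqrt(n)
u_A = 1.8482 / sqrt(10)
u_A = 1.8482 / 3.1622777
u_A = 0.5845

0.5845


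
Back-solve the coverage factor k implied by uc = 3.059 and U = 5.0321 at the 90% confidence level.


k = U / uc
k = 5.0321 / 3.059
k = 1.645

1.645


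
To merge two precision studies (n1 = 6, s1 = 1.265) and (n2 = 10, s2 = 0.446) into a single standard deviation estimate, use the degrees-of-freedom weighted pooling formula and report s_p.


s_p = sqrt(((n1-1)*s1^2 + (n2-1)*s2^2) / (n1+n2-2))
numerator = (6-1)*1.265^2 + (10-1)*0.446^2 = 8.001125 + 1.790244 = 9.791369
denominator = 6 + 10 - 2 = 14
s_p^2 = 9.791369 / 14 = 0.6993835
s_p = sqrt(0.6993835) = 0.8363

0.8363


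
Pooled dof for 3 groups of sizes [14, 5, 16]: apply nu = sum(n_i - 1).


nu = sum_i (n_i - 1)
nu = ((14 - 1) + (5 - 1) + (16 - 1))
nu = 13 + 4 + 15
nu = 32

32


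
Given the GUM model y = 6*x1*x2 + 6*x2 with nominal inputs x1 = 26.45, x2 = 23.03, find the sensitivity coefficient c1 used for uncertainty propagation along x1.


y = 6*x1*x2 + 6*x2
dy/dx1 = 6*x2
Evaluate at x2 = 23.03: c1 = 6 * 23.03
c1 = 138.1800

138.1800


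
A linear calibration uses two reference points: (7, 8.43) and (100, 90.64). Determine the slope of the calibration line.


slope = (y2 - y1) / (x2 - x1)
= (90.64 - 8.43) / (100 - 7)
= 82.2100 / 93
= 0.8840

0.8840


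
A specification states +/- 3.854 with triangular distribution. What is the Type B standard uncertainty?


u_B = half_width / sqrt(6)
u_B = 3.854 / 2.4494897
u_B = 1.5734

1.5734


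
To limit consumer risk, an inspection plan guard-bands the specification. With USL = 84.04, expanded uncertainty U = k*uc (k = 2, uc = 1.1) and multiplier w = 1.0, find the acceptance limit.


U = k * uc = 2 * 1.1 = 2.2
guard band g = w * U = 1.0 * 2.2 = 2.2
AL = USL - g = 84.04 - 2.2
AL = 81.8400

81.8400


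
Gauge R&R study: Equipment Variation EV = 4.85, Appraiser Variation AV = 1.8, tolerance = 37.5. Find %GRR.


GRR = sqrt(EV^2 + AV^2) = sqrt(4.85^2 + 1.8^2) = 5.1732485
%GRR = GRR / tol * 100 = 5.1732485 / 37.5 * 100
%GRR = 13.7953

13.7953


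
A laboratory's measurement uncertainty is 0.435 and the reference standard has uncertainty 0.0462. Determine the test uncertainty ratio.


TUR = u_lab / u_ref
= 0.435 / 0.0462
= 9.4156

9.4156


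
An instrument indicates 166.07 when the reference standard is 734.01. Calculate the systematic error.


Systematic error = measured - true
= 166.07 - 734.01
= -567.9400

-567.9400


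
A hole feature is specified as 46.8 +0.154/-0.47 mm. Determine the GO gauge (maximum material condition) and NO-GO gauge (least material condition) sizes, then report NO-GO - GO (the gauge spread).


GO = nominal - lower_tol (smallest hole = maximum material condition)
GO = 46.8 - 0.47 = 46.33
NO-GO = nominal + upper_tol (largest hole = least material condition)
NO-GO = 46.8 + 0.154 = 46.954
spread = NO-GO - GO = 46.954 - 46.33 = 0.6240

0.6240


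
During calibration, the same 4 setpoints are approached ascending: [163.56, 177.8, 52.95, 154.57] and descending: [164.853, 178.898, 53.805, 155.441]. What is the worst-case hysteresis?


|163.56 - 164.853| = 1.2930
|177.8 - 178.898| = 1.0980
|52.95 - 53.805| = 0.8550
|154.57 - 155.441| = 0.8710
hysteresis = max(diffs) = 1.2930

1.2930


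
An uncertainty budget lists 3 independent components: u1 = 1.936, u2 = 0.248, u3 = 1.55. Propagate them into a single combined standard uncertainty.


uc = sqrt(1.936^2 + 0.248^2 + 1.55^2)
uc = sqrt(6.2121)
uc = 2.4924

2.4924


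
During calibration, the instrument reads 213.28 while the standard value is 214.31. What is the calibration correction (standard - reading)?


Correction = standard - reading
= 214.31 - 213.28
= 1.0300

1.0300


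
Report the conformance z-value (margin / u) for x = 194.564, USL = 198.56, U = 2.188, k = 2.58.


u = U / k = 2.188 / 2.58 = 0.84806202
margin = |USL - x| = |198.56 - 194.564| = 3.996
z = margin / u = 3.996 / 0.84806202
z = 4.7119

4.7119


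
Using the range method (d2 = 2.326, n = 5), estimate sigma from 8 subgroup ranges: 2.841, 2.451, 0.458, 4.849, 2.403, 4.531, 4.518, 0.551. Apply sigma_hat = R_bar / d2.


R_bar = (2.841 + 2.451 + 0.458 + 4.849 + 2.403 + 4.531 + 4.518 + 0.551) / 8
R_bar = 22.602 / 8 = 2.82525
sigma_hat = R_bar / d2 = 2.82525 / 2.326 = 1.2146

1.2146


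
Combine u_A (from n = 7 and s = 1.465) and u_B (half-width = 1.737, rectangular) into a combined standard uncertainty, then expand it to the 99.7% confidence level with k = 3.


u_A = s / sqrt(n) = 1.465 / sqrt(7) = 0.55371795
u_B = half_width / sqrt(3) = 1.737 / sqrt(3) = 1.0028574
uc = sqrt(u_A^2 + u_B^2) = sqrt(0.55371795^2 + 1.0028574^2) = 1.1455682
U = k * uc = 3 * 1.1455682
U = 3.4367

3.4367


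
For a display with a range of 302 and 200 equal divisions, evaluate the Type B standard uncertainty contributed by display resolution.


resolution = range / divisions
resolution = 302 / 200 = 1.51
u_res = resolution / (2*sqrt(3))
u_res = 1.51 / 3.4641016
u_res = 0.4359

0.4359


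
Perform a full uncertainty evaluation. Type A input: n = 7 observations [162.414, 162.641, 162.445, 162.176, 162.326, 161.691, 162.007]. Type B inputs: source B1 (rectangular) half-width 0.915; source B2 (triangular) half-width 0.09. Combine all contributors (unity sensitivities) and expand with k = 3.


mean = (162.414 + 162.641 + 162.445 + 162.176 + 162.326 + 161.691 + 162.007) / 7 = 162.2428571
s = sqrt(sum((x - mean)^2)/(n-1)) = 0.31628754
u_A = s / sqrt(n) = 0.31628754 / sqrt(7) = 0.11954545
u_B1 = 0.915 / sqrt(3) = 0.5282755
u_B2 = 0.09 / sqrt(6) = 0.036742346
uc = sqrt(0.11954545^2 + 0.5282755^2 + 0.036742346^2) = 0.54287763
U = k * uc = 3 * 0.54287763
U = 1.6286

1.6286


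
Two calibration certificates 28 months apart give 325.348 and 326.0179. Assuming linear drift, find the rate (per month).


rate = (v2 - v1) / months
= (326.0179 - 325.348) / 28
= 0.6699 / 28
= 0.0239

0.0239


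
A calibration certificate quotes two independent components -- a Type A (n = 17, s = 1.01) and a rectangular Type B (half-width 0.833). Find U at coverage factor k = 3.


u_A = s / sqrt(n) = 1.01 / sqrt(17) = 0.24496098
u_B = half_width / sqrt(3) = 0.833 / sqrt(3) = 0.48093277
uc = sqrt(u_A^2 + u_B^2) = sqrt(0.24496098^2 + 0.48093277^2) = 0.5397242
U = k * uc = 3 * 0.5397242
U = 1.6192

1.6192


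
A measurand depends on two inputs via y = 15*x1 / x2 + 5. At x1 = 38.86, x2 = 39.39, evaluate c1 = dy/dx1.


y = 15*x1 / x2 + 5
dy/dx1 = 15/x2
Evaluate at x2 = 39.39: c1 = 15 / 39.39
c1 = 0.3808

0.3808


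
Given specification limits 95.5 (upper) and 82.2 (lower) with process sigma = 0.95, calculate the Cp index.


Cp = (USL - LSL) / (6 * sigma)
= (95.5 - 82.2) / (6 * 0.95)
= 13.3000 / 5.7000
= 2.3333

2.3333


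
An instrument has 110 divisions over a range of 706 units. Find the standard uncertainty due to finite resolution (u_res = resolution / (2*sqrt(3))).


resolution = range / divisions
resolution = 706 / 110 = 6.4181818
u_res = resolution / (2*sqrt(3))
u_res = 6.4181818 / 3.4641016
u_res = 1.8528

1.8528


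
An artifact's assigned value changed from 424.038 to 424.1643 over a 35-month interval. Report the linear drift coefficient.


rate = (v2 - v1) / months
= (424.1643 - 424.038) / 35
= 0.1263 / 35
= 0.0036

0.0036


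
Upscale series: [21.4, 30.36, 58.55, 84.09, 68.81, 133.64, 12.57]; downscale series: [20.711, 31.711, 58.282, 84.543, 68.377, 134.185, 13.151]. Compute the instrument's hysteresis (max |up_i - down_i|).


|21.4 - 20.711| = 0.6890
|30.36 - 31.711| = 1.3510
|58.55 - 58.282| = 0.2680
|84.09 - 84.543| = 0.4530
|68.81 - 68.377| = 0.4330
|133.64 - 134.185| = 0.5450
|12.57 - 13.151| = 0.5810
hysteresis = max(diffs) = 1.3510

1.3510


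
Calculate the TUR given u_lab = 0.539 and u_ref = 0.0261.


TUR = u_lab / u_ref
= 0.539 / 0.0261
= 20.6513

20.6513


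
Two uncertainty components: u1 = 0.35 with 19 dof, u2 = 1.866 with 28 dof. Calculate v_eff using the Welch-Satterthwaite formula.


uc = sqrt(u1^2 + u2^2) = sqrt(0.35^2 + 1.866^2) = 1.8985405
v_eff = uc^4 / (u1^4/v1 + u2^4/v2)
= 1.8985405^4 / (0.35^4/19 + 1.866^4/28)
= 12.992103 / 0.43379043
v_eff = 29.9502

29.9502


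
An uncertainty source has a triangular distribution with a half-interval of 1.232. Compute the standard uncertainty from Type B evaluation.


u_B = half_width / sqrt(6)
u_B = 1.232 / 2.4494897
u_B = 0.5030

0.5030


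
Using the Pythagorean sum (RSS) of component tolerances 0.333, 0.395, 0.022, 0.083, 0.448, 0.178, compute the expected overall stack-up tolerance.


RSS = sqrt(0.333^2 + 0.395^2 + 0.022^2 + 0.083^2 + 0.448^2 + 0.178^2)
= sqrt(0.506675)
= 0.7118

0.7118


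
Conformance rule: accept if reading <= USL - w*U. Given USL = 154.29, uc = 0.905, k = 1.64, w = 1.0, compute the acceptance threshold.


U = k * uc = 1.64 * 0.905 = 1.4842
guard band g = w * U = 1.0 * 1.4842 = 1.4842
AL = USL - g = 154.29 - 1.4842
AL = 152.8058

152.8058


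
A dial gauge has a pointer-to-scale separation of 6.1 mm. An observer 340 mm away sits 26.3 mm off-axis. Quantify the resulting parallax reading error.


error = h * offset / d
= 6.1 * 26.3 / 340
= 0.4719

0.4719


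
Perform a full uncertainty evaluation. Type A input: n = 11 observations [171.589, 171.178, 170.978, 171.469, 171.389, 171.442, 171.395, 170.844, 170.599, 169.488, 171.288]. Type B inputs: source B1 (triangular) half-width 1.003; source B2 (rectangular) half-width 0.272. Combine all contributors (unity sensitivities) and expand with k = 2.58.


mean = (171.589 + 171.178 + 170.978 + 171.469 + 171.389 + 171.442 + 171.395 + 170.844 + 170.599 + 169.488 + 171.288) / 11 = 171.0599091
s = sqrt(sum((x - mean)^2)/(n-1)) = 0.60137384
u_A = s / sqrt(n) = 0.60137384 / sqrt(11) = 0.18132104
u_B1 = 1.003 / sqrt(6) = 0.40947304
u_B2 = 0.272 / sqrt(3) = 0.15703927
uc = sqrt(0.18132104^2 + 0.40947304^2 + 0.15703927^2) = 0.47455961
U = k * uc = 2.58 * 0.47455961
U = 1.2244

1.2244


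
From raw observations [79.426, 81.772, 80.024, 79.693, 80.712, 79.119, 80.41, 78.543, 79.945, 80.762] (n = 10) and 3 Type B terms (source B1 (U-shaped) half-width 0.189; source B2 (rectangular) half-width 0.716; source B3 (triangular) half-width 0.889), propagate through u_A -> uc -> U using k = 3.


mean = (79.426 + 81.772 + 80.024 + 79.693 + 80.712 + 79.119 + 80.41 + 78.543 + 79.945 + 80.762) / 10 = 80.0406
s = sqrt(sum((x - mean)^2)/(n-1)) = 0.92529421
u_A = s / sqrt(n) = 0.92529421 / sqrt(10) = 0.29260372
u_B1 = 0.189 / sqrt(2) = 0.13364318
u_B2 = 0.716 / sqrt(3) = 0.41338279
u_B3 = 0.889 / sqrt(6) = 0.36293273
uc = sqrt(0.29260372^2 + 0.13364318^2 + 0.41338279^2 + 0.36293273^2) = 0.63724637
U = k * uc = 3 * 0.63724637
U = 1.9117

1.9117


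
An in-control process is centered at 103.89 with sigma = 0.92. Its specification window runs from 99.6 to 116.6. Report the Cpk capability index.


Cpu = (USL - mean) / (3*sigma) = (116.6 - 103.89) / (3*0.92) = 4.6051
Cpl = (mean - LSL) / (3*sigma) = (103.89 - 99.6) / (3*0.92) = 1.5543
Cpk = min(Cpu, Cpl) = 1.5543

1.5543


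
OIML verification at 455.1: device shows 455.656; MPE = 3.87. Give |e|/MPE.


e = indication - reference = 455.656 - 455.1 = 0.5560
|e| = 0.5560
ratio = |e| / MPE = 0.5560 / 3.87
ratio = 0.1437

0.1437


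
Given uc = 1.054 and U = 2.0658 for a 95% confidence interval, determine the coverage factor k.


k = U / uc
k = 2.0658 / 1.054
k = 1.96

1.96


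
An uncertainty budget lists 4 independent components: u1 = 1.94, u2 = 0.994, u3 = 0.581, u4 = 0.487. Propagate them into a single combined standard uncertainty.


uc = sqrt(1.94^2 + 0.994^2 + 0.581^2 + 0.487^2)
uc = sqrt(5.326366)
uc = 2.3079

2.3079


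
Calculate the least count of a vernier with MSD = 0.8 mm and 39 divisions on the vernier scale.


LC = MSD / n_div
= 0.8 / 39
= 0.0205

0.0205


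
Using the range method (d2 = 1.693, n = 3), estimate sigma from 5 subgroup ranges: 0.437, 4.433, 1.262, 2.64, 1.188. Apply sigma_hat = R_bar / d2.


R_bar = (0.437 + 4.433 + 1.262 + 2.64 + 1.188) / 5
R_bar = 9.96 / 5 = 1.992
sigma_hat = R_bar / d2 = 1.992 / 1.693 = 1.1766

1.1766


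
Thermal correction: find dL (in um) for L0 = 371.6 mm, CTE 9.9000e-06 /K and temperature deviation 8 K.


dL = L * alpha * dT
= 371.6 * 9.9000e-06 * 8
= 0.0294307 mm
dL_um = 0.0294307 * 1000 = 29.4307 um

29.4307


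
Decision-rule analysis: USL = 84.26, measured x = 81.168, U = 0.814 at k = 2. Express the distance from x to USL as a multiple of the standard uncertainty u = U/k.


u = U / k = 0.814 / 2 = 0.407
margin = |USL - x| = |84.26 - 81.168| = 3.092
z = margin / u = 3.092 / 0.407
z = 7.5971

7.5971


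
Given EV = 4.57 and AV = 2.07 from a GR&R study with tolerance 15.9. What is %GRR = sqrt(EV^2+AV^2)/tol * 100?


GRR = sqrt(EV^2 + AV^2) = sqrt(4.57^2 + 2.07^2) = 5.0169513
%GRR = GRR / tol * 100 = 5.0169513 / 15.9 * 100
%GRR = 31.5532

31.5532


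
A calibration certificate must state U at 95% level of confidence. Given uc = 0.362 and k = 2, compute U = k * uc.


U = k * uc
U = 2 * 0.362
U = 0.7240

0.7240


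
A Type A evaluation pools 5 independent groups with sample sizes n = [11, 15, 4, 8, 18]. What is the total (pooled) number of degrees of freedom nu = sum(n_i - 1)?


nu = sum_i (n_i - 1)
nu = ((11 - 1) + (15 - 1) + (4 - 1) + (8 - 1) + (18 - 1))
nu = 10 + 14 + 3 + 7 + 17
nu = 51

51


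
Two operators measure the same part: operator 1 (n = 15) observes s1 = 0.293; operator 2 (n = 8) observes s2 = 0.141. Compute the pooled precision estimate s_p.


s_p = sqrt(((n1-1)*s1^2 + (n2-1)*s2^2) / (n1+n2-2))
numerator = (15-1)*0.293^2 + (8-1)*0.141^2 = 1.201886 + 0.139167 = 1.341053
denominator = 15 + 8 - 2 = 21
s_p^2 = 1.341053 / 21 = 0.063859667
s_p = sqrt(0.063859667) = 0.2527

0.2527


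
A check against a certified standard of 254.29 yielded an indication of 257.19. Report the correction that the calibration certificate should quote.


Correction = standard - reading
= 254.29 - 257.19
= -2.9000

-2.9000


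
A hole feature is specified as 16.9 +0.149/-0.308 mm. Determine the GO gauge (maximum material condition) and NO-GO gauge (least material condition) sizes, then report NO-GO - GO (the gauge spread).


GO = nominal - lower_tol (smallest hole = maximum material condition)
GO = 16.9 - 0.308 = 16.592
NO-GO = nominal + upper_tol (largest hole = least material condition)
NO-GO = 16.9 + 0.149 = 17.049
spread = NO-GO - GO = 17.049 - 16.592 = 0.4570

0.4570


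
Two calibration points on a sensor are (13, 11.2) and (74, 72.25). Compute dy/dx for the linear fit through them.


slope = (y2 - y1) / (x2 - x1)
= (72.25 - 11.2) / (74 - 13)
= 61.0500 / 61
= 1.0008

1.0008


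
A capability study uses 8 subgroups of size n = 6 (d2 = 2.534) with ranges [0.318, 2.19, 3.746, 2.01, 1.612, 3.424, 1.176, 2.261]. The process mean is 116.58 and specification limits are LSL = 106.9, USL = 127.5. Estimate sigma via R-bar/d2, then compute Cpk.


R_bar = (0.318 + 2.19 + 3.746 + 2.01 + 1.612 + 3.424 + 1.176 + 2.261) / 8 = 2.092125
sigma = R_bar / d2 = 2.092125 / 2.534 = 0.82562155
Cp = (USL - LSL)/(6*sigma) = (127.5 - 106.9)/(6*0.82562155) = 4.1585
Cpu = (127.5 - 116.58)/(3*0.82562155) = 4.4088
Cpl = (116.58 - 106.9)/(3*0.82562155) = 3.9082
Cpk = min(Cpu, Cpl) = 3.9082

3.9082


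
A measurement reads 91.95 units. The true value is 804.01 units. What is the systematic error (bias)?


Systematic error = measured - true
= 91.95 - 804.01
= -712.0600

-712.0600


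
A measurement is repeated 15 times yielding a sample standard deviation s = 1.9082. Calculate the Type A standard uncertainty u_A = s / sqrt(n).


u_A = s / sqrt(n)
u_A = 1.9082 / sqrt(15)
u_A = 1.9082 / 3.8729833
u_A = 0.4927

0.4927


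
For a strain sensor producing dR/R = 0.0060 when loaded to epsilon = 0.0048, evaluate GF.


GF = (dR/R) / epsilon
= 0.0060 / 0.0048
= 1.2500

1.2500


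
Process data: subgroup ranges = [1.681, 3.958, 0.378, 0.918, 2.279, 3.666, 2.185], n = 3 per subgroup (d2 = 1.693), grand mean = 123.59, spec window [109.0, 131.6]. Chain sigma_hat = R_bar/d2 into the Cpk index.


R_bar = (1.681 + 3.958 + 0.378 + 0.918 + 2.279 + 3.666 + 2.185) / 7 = 2.1521429
sigma = R_bar / d2 = 2.1521429 / 1.693 = 1.2712008
Cp = (USL - LSL)/(6*sigma) = (131.6 - 109.0)/(6*1.2712008) = 2.9631
Cpu = (131.6 - 123.59)/(3*1.2712008) = 2.1004
Cpl = (123.59 - 109.0)/(3*1.2712008) = 3.8258
Cpk = min(Cpu, Cpl) = 2.1004

2.1004


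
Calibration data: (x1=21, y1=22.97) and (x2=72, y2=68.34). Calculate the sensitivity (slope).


slope = (y2 - y1) / (x2 - x1)
= (68.34 - 22.97) / (72 - 21)
= 45.3700 / 51
= 0.8896

0.8896


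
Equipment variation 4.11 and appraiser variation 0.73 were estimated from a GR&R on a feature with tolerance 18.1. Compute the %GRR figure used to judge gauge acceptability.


GRR = sqrt(EV^2 + AV^2) = sqrt(4.11^2 + 0.73^2) = 4.1743263
%GRR = GRR / tol * 100 = 4.1743263 / 18.1 * 100
%GRR = 23.0626

23.0626


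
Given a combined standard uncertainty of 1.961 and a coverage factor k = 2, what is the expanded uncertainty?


U = k * uc
U = 2 * 1.961
U = 3.9220

3.9220


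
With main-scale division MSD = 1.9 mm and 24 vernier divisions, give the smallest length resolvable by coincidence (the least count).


LC = MSD / n_div
= 1.9 / 24
= 0.0792

0.0792


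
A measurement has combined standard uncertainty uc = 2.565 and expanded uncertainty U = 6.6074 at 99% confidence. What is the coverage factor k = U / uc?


k = U / uc
k = 6.6074 / 2.565
k = 2.576

2.576


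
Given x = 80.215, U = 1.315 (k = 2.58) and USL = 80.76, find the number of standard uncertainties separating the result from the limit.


u = U / k = 1.315 / 2.58 = 0.50968992
margin = |USL - x| = |80.76 - 80.215| = 0.545
z = margin / u = 0.545 / 0.50968992
z = 1.0693

1.0693


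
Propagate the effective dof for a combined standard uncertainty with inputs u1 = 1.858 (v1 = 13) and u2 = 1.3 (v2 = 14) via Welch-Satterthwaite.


uc = sqrt(u1^2 + u2^2) = sqrt(1.858^2 + 1.3^2) = 2.267634
v_eff = uc^4 / (u1^4/v1 + u2^4/v2)
= 2.267634^4 / (1.858^4/13 + 1.3^4/14)
= 26.44185 / 1.120733
v_eff = 23.5934

23.5934


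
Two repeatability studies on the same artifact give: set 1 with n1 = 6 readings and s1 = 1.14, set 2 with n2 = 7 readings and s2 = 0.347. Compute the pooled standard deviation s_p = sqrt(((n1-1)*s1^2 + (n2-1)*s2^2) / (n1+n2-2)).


s_p = sqrt(((n1-1)*s1^2 + (n2-1)*s2^2) / (n1+n2-2))
numerator = (6-1)*1.14^2 + (7-1)*0.347^2 = 6.498 + 0.722454 = 7.220454
denominator = 6 + 7 - 2 = 11
s_p^2 = 7.220454 / 11 = 0.65640491
s_p = sqrt(0.65640491) = 0.8102

0.8102


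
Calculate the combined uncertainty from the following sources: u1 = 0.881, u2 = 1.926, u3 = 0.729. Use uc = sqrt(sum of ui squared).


uc = sqrt(0.881^2 + 1.926^2 + 0.729^2)
uc = sqrt(5.017078)
uc = 2.2399

2.2399


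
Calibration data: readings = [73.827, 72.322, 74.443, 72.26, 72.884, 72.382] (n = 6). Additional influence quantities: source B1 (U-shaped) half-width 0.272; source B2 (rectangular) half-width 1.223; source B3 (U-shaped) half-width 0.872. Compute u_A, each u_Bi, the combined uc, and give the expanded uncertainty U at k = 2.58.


mean = (73.827 + 72.322 + 74.443 + 72.26 + 72.884 + 72.382) / 6 = 73.01966667
s = sqrt(sum((x - mean)^2)/(n-1)) = 0.91285501
u_A = s / sqrt(n) = 0.91285501 / sqrt(6) = 0.3726715
u_B1 = 0.272 / sqrt(2) = 0.19233304
u_B2 = 1.223 / sqrt(3) = 0.70609938
u_B3 = 0.872 / sqrt(2) = 0.61659711
uc = sqrt(0.3726715^2 + 0.19233304^2 + 0.70609938^2 + 0.61659711^2) = 1.0269588
U = k * uc = 2.58 * 1.0269588
U = 2.6496

2.6496


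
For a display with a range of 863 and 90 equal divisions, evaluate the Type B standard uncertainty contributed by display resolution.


resolution = range / divisions
resolution = 863 / 90 = 9.5888889
u_res = resolution / (2*sqrt(3))
u_res = 9.5888889 / 3.4641016
u_res = 2.7681

2.7681


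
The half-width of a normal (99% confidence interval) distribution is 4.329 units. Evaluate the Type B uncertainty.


u_B = half_width / 2.576
u_B = 4.329 / 2.576
u_B = 1.6805

1.6805


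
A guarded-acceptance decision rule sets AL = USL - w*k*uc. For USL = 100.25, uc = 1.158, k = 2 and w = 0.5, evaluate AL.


U = k * uc = 2 * 1.158 = 2.316
guard band g = w * U = 0.5 * 2.316 = 1.158
AL = USL - g = 100.25 - 1.158
AL = 99.0920

99.0920


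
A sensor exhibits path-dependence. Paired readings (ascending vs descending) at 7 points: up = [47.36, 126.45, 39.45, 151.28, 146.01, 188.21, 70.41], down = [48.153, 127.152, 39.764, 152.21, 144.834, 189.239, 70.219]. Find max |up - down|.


|47.36 - 48.153| = 0.7930
|126.45 - 127.152| = 0.7020
|39.45 - 39.764| = 0.3140
|151.28 - 152.21| = 0.9300
|146.01 - 144.834| = 1.1760
|188.21 - 189.239| = 1.0290
|70.41 - 70.219| = 0.1910
hysteresis = max(diffs) = 1.1760

1.1760


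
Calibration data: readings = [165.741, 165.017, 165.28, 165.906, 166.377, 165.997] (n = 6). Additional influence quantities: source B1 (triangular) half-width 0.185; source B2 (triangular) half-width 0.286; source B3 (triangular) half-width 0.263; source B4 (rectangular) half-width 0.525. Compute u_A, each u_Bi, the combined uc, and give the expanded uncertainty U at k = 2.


mean = (165.741 + 165.017 + 165.28 + 165.906 + 166.377 + 165.997) / 6 = 165.7196667
s = sqrt(sum((x - mean)^2)/(n-1)) = 0.49623046
u_A = s / sqrt(n) = 0.49623046 / sqrt(6) = 0.20258524
u_B1 = 0.185 / sqrt(6) = 0.075525934
u_B2 = 0.286 / sqrt(6) = 0.11675901
u_B3 = 0.263 / sqrt(6) = 0.1073693
u_B4 = 0.525 / sqrt(3) = 0.30310889
uc = sqrt(0.20258524^2 + 0.075525934^2 + 0.11675901^2 + 0.1073693^2 + 0.30310889^2) = 0.40469838
U = k * uc = 2 * 0.40469838
U = 0.8094

0.8094


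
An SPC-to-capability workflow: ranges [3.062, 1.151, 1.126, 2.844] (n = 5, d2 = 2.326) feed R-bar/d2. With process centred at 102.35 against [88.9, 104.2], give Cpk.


R_bar = (3.062 + 1.151 + 1.126 + 2.844) / 4 = 2.04575
sigma = R_bar / d2 = 2.04575 / 2.326 = 0.87951419
Cp = (USL - LSL)/(6*sigma) = (104.2 - 88.9)/(6*0.87951419) = 2.8993
Cpu = (104.2 - 102.35)/(3*0.87951419) = 0.7011
Cpl = (102.35 - 88.9)/(3*0.87951419) = 5.0975
Cpk = min(Cpu, Cpl) = 0.7011

0.7011


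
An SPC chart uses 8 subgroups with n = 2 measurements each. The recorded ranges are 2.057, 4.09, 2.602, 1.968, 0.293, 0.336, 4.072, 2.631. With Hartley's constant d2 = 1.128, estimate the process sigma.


R_bar = (2.057 + 4.09 + 2.602 + 1.968 + 0.293 + 0.336 + 4.072 + 2.631) / 8
R_bar = 18.049 / 8 = 2.256125
sigma_hat = R_bar / d2 = 2.256125 / 1.128 = 2.0001

2.0001


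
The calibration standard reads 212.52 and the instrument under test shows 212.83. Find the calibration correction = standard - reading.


Correction = standard - reading
= 212.52 - 212.83
= -0.3100

-0.3100


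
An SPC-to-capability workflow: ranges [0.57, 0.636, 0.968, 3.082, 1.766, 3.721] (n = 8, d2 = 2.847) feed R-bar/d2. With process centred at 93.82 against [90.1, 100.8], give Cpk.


R_bar = (0.57 + 0.636 + 0.968 + 3.082 + 1.766 + 3.721) / 6 = 1.7905
sigma = R_bar / d2 = 1.7905 / 2.847 = 0.62890762
Cp = (USL - LSL)/(6*sigma) = (100.8 - 90.1)/(6*0.62890762) = 2.8356
Cpu = (100.8 - 93.82)/(3*0.62890762) = 3.6995
Cpl = (93.82 - 90.1)/(3*0.62890762) = 1.9717
Cpk = min(Cpu, Cpl) = 1.9717

1.9717


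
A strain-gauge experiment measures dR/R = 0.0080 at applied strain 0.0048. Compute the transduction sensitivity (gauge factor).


GF = (dR/R) / epsilon
= 0.0080 / 0.0048
= 1.6667

1.6667


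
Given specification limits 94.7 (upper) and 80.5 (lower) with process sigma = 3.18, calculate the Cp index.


Cp = (USL - LSL) / (6 * sigma)
= (94.7 - 80.5) / (6 * 3.18)
= 14.2000 / 19.0800
= 0.7442

0.7442


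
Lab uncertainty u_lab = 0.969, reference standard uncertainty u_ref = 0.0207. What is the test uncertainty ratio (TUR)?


TUR = u_lab / u_ref
= 0.969 / 0.0207
= 46.8116

46.8116


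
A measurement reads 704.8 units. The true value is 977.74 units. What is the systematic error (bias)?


Systematic error = measured - true
= 704.8 - 977.74
= -272.9400

-272.9400


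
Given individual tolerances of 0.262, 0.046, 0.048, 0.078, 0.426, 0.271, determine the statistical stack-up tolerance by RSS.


RSS = sqrt(0.262^2 + 0.046^2 + 0.048^2 + 0.078^2 + 0.426^2 + 0.271^2)
= sqrt(0.334065)
= 0.5780

0.5780


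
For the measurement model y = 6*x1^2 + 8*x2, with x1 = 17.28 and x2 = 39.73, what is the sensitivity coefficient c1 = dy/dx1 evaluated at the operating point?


y = 6*x1^2 + 8*x2
dy/dx1 = 2*6*x1
Evaluate at x1 = 17.28: c1 = 12 * 17.28
c1 = 207.3600

207.3600


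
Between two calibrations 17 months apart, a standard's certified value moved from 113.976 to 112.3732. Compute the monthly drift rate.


rate = (v2 - v1) / months
= (112.3732 - 113.976) / 17
= -1.6028 / 17
= -0.0943

-0.0943


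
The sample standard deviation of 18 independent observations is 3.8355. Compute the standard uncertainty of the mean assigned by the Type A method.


u_A = s / sqrt(n)
u_A = 3.8355 / sqrt(18)
u_A = 3.8355 / 4.2426407
u_A = 0.9040

0.9040


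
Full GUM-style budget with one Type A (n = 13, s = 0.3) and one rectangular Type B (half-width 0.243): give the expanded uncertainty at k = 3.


u_A = s / sqrt(n) = 0.3 / sqrt(13) = 0.083205029
u_B = half_width / sqrt(3) = 0.243 / sqrt(3) = 0.14029612
uc = sqrt(u_A^2 + u_B^2) = sqrt(0.083205029^2 + 0.14029612^2) = 0.1631137
U = k * uc = 3 * 0.1631137
U = 0.4893

0.4893


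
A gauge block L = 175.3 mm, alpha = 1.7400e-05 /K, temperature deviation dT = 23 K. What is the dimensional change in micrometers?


dL = L * alpha * dT
= 175.3 * 1.7400e-05 * 23
= 0.0701551 mm
dL_um = 0.0701551 * 1000 = 70.1551 um

70.1551


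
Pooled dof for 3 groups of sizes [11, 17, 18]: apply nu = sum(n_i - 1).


nu = sum_i (n_i - 1)
nu = ((11 - 1) + (17 - 1) + (18 - 1))
nu = 10 + 16 + 17
nu = 43

43


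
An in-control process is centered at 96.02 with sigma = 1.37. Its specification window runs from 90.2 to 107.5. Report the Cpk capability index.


Cpu = (USL - mean) / (3*sigma) = (107.5 - 96.02) / (3*1.37) = 2.7932
Cpl = (mean - LSL) / (3*sigma) = (96.02 - 90.2) / (3*1.37) = 1.4161
Cpk = min(Cpu, Cpl) = 1.4161

1.4161


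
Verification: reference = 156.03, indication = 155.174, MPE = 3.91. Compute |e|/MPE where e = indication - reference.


e = indication - reference = 155.174 - 156.03 = -0.8560
|e| = 0.8560
ratio = |e| / MPE = 0.8560 / 3.91
ratio = 0.2189

0.2189


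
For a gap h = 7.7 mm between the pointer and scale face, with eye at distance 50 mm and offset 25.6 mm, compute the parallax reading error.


error = h * offset / d
= 7.7 * 25.6 / 50
= 3.9424

3.9424


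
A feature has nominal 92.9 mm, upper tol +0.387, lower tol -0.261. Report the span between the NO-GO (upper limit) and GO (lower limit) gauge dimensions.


GO = nominal - lower_tol (smallest hole = maximum material condition)
GO = 92.9 - 0.261 = 92.639
NO-GO = nominal + upper_tol (largest hole = least material condition)
NO-GO = 92.9 + 0.387 = 93.287
spread = NO-GO - GO = 93.287 - 92.639 = 0.6480

0.6480


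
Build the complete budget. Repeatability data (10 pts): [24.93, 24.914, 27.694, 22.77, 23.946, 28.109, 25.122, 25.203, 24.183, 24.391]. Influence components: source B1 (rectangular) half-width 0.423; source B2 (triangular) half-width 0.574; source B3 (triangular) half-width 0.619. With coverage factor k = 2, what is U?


mean = (24.93 + 24.914 + 27.694 + 22.77 + 23.946 + 28.109 + 25.122 + 25.203 + 24.183 + 24.391) / 10 = 25.1262
s = sqrt(sum((x - mean)^2)/(n-1)) = 1.6314556
u_A = s / sqrt(n) = 1.6314556 / sqrt(10) = 0.51591156
u_B1 = 0.423 / sqrt(3) = 0.24421916
u_B2 = 0.574 / sqrt(6) = 0.23433452
u_B3 = 0.619 / sqrt(6) = 0.25270569
uc = sqrt(0.51591156^2 + 0.24421916^2 + 0.23433452^2 + 0.25270569^2) = 0.66676875
U = k * uc = 2 * 0.66676875
U = 1.3335

1.3335


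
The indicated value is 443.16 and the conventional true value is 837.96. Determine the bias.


Systematic error = measured - true
= 443.16 - 837.96
= -394.8000

-394.8000


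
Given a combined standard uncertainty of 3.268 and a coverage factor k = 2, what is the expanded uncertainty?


U = k * uc
U = 2 * 3.268
U = 6.5360

6.5360


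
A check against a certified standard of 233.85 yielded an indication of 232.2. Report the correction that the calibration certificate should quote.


Correction = standard - reading
= 233.85 - 232.2
= 1.6500

1.6500


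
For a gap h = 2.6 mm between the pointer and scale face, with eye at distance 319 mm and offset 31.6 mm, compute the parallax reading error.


error = h * offset / d
= 2.6 * 31.6 / 319
= 0.2576

0.2576


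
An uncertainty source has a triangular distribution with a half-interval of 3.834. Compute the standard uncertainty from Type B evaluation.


u_B = half_width / sqrt(6)
u_B = 3.834 / 2.4494897
u_B = 1.5652

1.5652


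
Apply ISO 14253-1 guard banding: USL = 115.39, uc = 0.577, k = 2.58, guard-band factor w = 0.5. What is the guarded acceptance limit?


U = k * uc = 2.58 * 0.577 = 1.48866
guard band g = w * U = 0.5 * 1.48866 = 0.74433
AL = USL - g = 115.39 - 0.74433
AL = 114.6457

114.6457


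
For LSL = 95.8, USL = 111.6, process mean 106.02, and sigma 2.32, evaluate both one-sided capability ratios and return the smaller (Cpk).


Cpu = (USL - mean) / (3*sigma) = (111.6 - 106.02) / (3*2.32) = 0.8017
Cpl = (mean - LSL) / (3*sigma) = (106.02 - 95.8) / (3*2.32) = 1.4684
Cpk = min(Cpu, Cpl) = 0.8017

0.8017


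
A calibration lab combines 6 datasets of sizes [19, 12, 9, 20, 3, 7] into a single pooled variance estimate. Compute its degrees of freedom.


nu = sum_i (n_i - 1)
nu = ((19 - 1) + (12 - 1) + (9 - 1) + (20 - 1) + (3 - 1) + (7 - 1))
nu = 18 + 11 + 8 + 19 + 2 + 6
nu = 64

64


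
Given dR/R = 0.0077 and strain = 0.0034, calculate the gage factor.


GF = (dR/R) / epsilon
= 0.0077 / 0.0034
= 2.2647

2.2647


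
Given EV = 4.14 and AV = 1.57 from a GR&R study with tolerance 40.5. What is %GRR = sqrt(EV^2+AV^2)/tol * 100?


GRR = sqrt(EV^2 + AV^2) = sqrt(4.14^2 + 1.57^2) = 4.4276969
%GRR = GRR / tol * 100 = 4.4276969 / 40.5 * 100
%GRR = 10.9326

10.9326


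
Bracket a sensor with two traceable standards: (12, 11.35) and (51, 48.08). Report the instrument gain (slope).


slope = (y2 - y1) / (x2 - x1)
= (48.08 - 11.35) / (51 - 12)
= 36.7300 / 39
= 0.9418

0.9418


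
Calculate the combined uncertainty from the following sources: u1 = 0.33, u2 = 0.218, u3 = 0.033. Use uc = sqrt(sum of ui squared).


uc = sqrt(0.33^2 + 0.218^2 + 0.033^2)
uc = sqrt(0.157513)
uc = 0.3969

0.3969


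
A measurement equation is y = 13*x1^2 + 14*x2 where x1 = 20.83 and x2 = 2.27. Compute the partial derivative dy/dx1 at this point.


y = 13*x1^2 + 14*x2
dy/dx1 = 2*13*x1
Evaluate at x1 = 20.83: c1 = 26 * 20.83
c1 = 541.5800

541.5800


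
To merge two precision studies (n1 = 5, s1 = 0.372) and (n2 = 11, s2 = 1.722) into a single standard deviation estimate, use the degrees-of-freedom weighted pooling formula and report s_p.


s_p = sqrt(((n1-1)*s1^2 + (n2-1)*s2^2) / (n1+n2-2))
numerator = (5-1)*0.372^2 + (11-1)*1.722^2 = 0.553536 + 29.65284 = 30.206376
denominator = 5 + 11 - 2 = 14
s_p^2 = 30.206376 / 14 = 2.1575983
s_p = sqrt(2.1575983) = 1.4689

1.4689


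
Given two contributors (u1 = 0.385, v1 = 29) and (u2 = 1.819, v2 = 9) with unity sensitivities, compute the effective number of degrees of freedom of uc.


uc = sqrt(u1^2 + u2^2) = sqrt(0.385^2 + 1.819^2) = 1.8592972
v_eff = uc^4 / (u1^4/v1 + u2^4/v2)
= 1.8592972^4 / (0.385^4/29 + 1.819^4/9)
= 11.950753 / 1.2171909
v_eff = 9.8183

9.8183


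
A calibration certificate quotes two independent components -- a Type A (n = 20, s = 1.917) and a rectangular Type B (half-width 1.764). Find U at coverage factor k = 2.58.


u_A = s / sqrt(n) = 1.917 / sqrt(20) = 0.42865423
u_B = half_width / sqrt(3) = 1.764 / sqrt(3) = 1.0184459
uc = sqrt(u_A^2 + u_B^2) = sqrt(0.42865423^2 + 1.0184459^2) = 1.1049781
U = k * uc = 2.58 * 1.1049781
U = 2.8508

2.8508


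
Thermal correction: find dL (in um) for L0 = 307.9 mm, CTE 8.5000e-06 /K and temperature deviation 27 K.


dL = L * alpha * dT
= 307.9 * 8.5000e-06 * 27
= 0.0706630 mm
dL_um = 0.0706630 * 1000 = 70.6630 um

70.6630


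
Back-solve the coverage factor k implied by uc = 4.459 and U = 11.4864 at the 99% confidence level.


k = U / uc
k = 11.4864 / 4.459
k = 2.576

2.576


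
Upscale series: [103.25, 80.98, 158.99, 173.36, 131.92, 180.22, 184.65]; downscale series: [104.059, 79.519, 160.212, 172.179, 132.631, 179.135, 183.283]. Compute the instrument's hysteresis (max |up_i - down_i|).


|103.25 - 104.059| = 0.8090
|80.98 - 79.519| = 1.4610
|158.99 - 160.212| = 1.2220
|173.36 - 172.179| = 1.1810
|131.92 - 132.631| = 0.7110
|180.22 - 179.135| = 1.0850
|184.65 - 183.283| = 1.3670
hysteresis = max(diffs) = 1.4610

1.4610


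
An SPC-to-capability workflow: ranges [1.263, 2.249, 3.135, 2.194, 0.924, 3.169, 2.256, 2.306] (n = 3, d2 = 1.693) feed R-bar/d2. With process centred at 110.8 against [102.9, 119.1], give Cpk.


R_bar = (1.263 + 2.249 + 3.135 + 2.194 + 0.924 + 3.169 + 2.256 + 2.306) / 8 = 2.187
sigma = R_bar / d2 = 2.187 / 1.693 = 1.2917897
Cp = (USL - LSL)/(6*sigma) = (119.1 - 102.9)/(6*1.2917897) = 2.0901
Cpu = (119.1 - 110.8)/(3*1.2917897) = 2.1417
Cpl = (110.8 - 102.9)/(3*1.2917897) = 2.0385
Cpk = min(Cpu, Cpl) = 2.0385

2.0385


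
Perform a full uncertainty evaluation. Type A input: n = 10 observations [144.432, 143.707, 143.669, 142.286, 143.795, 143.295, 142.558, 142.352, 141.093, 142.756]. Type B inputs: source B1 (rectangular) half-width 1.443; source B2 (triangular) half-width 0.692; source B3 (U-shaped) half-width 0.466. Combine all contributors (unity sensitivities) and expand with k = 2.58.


mean = (144.432 + 143.707 + 143.669 + 142.286 + 143.795 + 143.295 + 142.558 + 142.352 + 141.093 + 142.756) / 10 = 142.9943
s = sqrt(sum((x - mean)^2)/(n-1)) = 0.97399567
u_A = s / sqrt(n) = 0.97399567 / sqrt(10) = 0.30800447
u_B1 = 1.443 / sqrt(3) = 0.83311644
u_B2 = 0.692 / sqrt(6) = 0.28250782
u_B3 = 0.466 / sqrt(2) = 0.32951176
uc = sqrt(0.30800447^2 + 0.83311644^2 + 0.28250782^2 + 0.32951176^2) = 0.98860428
U = k * uc = 2.58 * 0.98860428
U = 2.5506

2.5506


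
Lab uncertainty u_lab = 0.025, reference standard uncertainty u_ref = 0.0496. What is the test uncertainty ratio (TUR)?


TUR = u_lab / u_ref
= 0.025 / 0.0496
= 0.5040

0.5040


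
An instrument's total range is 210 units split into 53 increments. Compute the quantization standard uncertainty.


resolution = range / divisions
resolution = 210 / 53 = 3.9622642
u_res = resolution / (2*sqrt(3))
u_res = 3.9622642 / 3.4641016
u_res = 1.1438

1.1438


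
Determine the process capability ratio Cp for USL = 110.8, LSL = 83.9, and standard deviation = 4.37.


Cp = (USL - LSL) / (6 * sigma)
= (110.8 - 83.9) / (6 * 4.37)
= 26.9000 / 26.2200
= 1.0259

1.0259


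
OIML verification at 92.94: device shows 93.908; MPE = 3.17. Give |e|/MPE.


e = indication - reference = 93.908 - 92.94 = 0.9680
|e| = 0.9680
ratio = |e| / MPE = 0.9680 / 3.17
ratio = 0.3054

0.3054


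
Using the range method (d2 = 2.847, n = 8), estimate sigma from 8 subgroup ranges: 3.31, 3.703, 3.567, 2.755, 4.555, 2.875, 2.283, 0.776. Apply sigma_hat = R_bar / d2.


R_bar = (3.31 + 3.703 + 3.567 + 2.755 + 4.555 + 2.875 + 2.283 + 0.776) / 8
R_bar = 23.824 / 8 = 2.978
sigma_hat = R_bar / d2 = 2.978 / 2.847 = 1.0460

1.0460
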